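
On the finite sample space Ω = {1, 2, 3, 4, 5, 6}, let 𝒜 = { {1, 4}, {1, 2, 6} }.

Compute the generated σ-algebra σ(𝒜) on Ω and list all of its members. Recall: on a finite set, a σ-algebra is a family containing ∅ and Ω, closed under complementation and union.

σ(𝒜) = { ∅, {1}, {4}, {1, 4}, {2, 6}, {3, 5}, {1, 2, 6}, {1, 3, 5}, {2, 4, 6}, {3, 4, 5}, {1, 2, 4, 6}, {1, 3, 4, 5}, {2, 3, 5, 6}, {1, 2, 3, 5, 6}, {2, 3, 4, 5, 6}, Ω }

Working:
Begin from { ∅, {1, 4}, {1, 2, 6}, Ω } (that is, 𝒜 plus ∅ and Ω).
Pass 1. New:
  {3, 4, 5}  = Ω∖{1, 2, 6}
  {1, 2, 4, 6}  = {1, 2, 6} ∪ {1, 4}
  {2, 3, 5, 6}  = Ω∖{1, 4}
  |family| = 7
Pass 2 adds 4:
  {3, 5}  = Ω∖{1, 2, 4, 6}
  {1, 3, 4, 5}  = {3, 4, 5} ∪ {1, 4}
  {1, 2, 3, 5, 6}  = {1, 2, 6} ∪ {2, 3, 5, 6}
  {2, 3, 4, 5, 6}  = {3, 4, 5} ∪ {2, 3, 5, 6}
  |family| = 11
Pass 3. New:
  {1}  = Ω∖{2, 3, 4, 5, 6}
  {4}  = Ω∖{1, 2, 3, 5, 6}
  {2, 6}  = Ω∖{1, 3, 4, 5}
  |family| = 14
Pass 4: 2 new —
  {1, 3, 5}  = {1} ∪ {3, 5}
  {2, 4, 6}  = {4} ∪ {2, 6}
  |family| = 16
Pass 5: stable.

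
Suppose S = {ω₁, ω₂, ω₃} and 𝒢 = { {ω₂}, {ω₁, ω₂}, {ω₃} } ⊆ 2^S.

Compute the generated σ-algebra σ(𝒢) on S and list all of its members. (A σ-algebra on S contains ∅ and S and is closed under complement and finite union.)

Answer: σ(𝒢) = { {}, {ω₁}, {ω₂}, {ω₃}, {ω₁, ω₂}, {ω₁, ω₃}, {ω₂, ω₃}, S }

Trace:
Take S₀ = 𝒢 ∪ {∅, S} = { {}, {ω₂}, {ω₃}, {ω₁, ω₂}, S }.
Round 1 (2 new):
  {ω₁, ω₃}  = S∖{ω₂}
  {ω₂, ω₃}  = {ω₃} ∪ {ω₂}
Round 2: +1 →
  {ω₁}  = S∖{ω₂, ω₃}
Round 3: already closed under ᶜ and ∪.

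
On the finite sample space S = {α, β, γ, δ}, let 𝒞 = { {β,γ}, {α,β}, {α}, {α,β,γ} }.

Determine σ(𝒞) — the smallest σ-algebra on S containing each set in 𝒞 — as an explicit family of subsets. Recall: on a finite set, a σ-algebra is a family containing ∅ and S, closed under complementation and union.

|σ(𝒞)| = 16.  σ(𝒞) = { ∅, {α}, {β}, {γ}, {δ}, {α,β}, {α,γ}, {α,δ}, {β,γ}, {β,δ}, {γ,δ}, {α,β,γ}, {α,β,δ}, {α,γ,δ}, {β,γ,δ}, S }

Working:
Seed the family with 𝒞 together with ∅ and S: { ∅, {α}, {α,β}, {β,γ}, {α,β,γ}, S }.
Step 1 adds 4:
  {δ}  = complement {α,β,γ}
  {α,δ}  = complement {β,γ}
  {γ,δ}  = complement {α,β}
  {β,γ,δ}  = complement {α}
  |family| = 10
Step 2: +2 →
  {α,β,δ}  = {α,β} ∪ {α,δ}
  {α,γ,δ}  = {γ,δ} ∪ {α,δ}
  |family| = 12
Step 3 (2 new):
  {β}  = complement {α,γ,δ}
  {γ}  = complement {α,β,δ}
  |family| = 14
Step 4: 2 new —
  {α,γ}  = {γ} ∪ {α}
  {β,δ}  = {δ} ∪ {β}
  |family| = 16
Step 5: no new sets; the family is a σ-algebra.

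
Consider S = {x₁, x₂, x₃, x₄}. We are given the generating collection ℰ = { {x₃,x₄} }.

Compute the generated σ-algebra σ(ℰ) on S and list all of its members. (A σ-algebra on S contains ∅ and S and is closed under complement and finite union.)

Seed the family with ℰ together with ∅ and S: { ∅, {x₃,x₄}, S }.
Pass 1: +1 →
  {x₁,x₂}  = complement {x₃,x₄}
  — 4 sets.
After Pass 2 the family is unchanged; done.

Therefore σ(ℰ) = { ∅, {x₁,x₂}, {x₃,x₄}, S } (|σ(ℰ)| = 4).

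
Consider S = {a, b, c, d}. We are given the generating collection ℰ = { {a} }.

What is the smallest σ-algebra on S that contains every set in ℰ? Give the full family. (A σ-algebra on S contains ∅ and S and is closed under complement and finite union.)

Start: ℰ ∪ {∅, S} = { {}, {a}, S }.
Iteration 1: +1 →
  {b, c, d}  = S∖{a}
  |family| = 4
Iteration 2: stable.

Therefore σ(ℰ) = { {}, {a}, {b, c, d}, S } (|σ(ℰ)| = 4).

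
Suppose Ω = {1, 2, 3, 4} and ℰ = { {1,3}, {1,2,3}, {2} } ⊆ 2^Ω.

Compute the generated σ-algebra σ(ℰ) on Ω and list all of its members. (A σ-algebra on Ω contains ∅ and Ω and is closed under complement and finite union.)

Seed the family with ℰ together with ∅ and Ω: { {}, {2}, {1,3}, {1,2,3}, Ω }.
Iteration 1. New:
  {4}  = {1,2,3}ᶜ
  {2,4}  = {1,3}ᶜ
  {1,3,4}  = {2}ᶜ
  |family| = 8
Iteration 2: closed — nothing new.

|σ(ℰ)| = 8.  σ(ℰ) = { {}, {2}, {4}, {1,3}, {2,4}, {1,2,3}, {1,3,4}, Ω }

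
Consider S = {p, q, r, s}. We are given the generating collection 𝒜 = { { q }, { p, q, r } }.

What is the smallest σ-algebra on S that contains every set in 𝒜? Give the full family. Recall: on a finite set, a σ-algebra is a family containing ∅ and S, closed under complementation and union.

Seed the family with 𝒜 together with ∅ and S: { {  }, { q }, { p, q, r }, S }.
Round 1. New:
  { s }  = S∖{ p, q, r }
  { p, r, s }  = S∖{ q }
  — 6 sets.
Round 2 (1 new):
  { q, s }  = { s } ∪ { q }
  — 7 sets.
Round 3 (1 new):
  { p, r }  = S∖{ q, s }
  — 8 sets.
Round 4: stable.

Hence σ(𝒜) has 8 members: { {  }, { q }, { s }, { p, r }, { q, s }, { p, q, r }, { p, r, s }, S }.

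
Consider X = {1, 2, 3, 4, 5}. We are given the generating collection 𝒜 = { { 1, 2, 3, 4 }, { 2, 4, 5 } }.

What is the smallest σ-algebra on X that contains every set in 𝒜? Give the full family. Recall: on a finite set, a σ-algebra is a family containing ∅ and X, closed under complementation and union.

Take S₀ = 𝒜 ∪ {∅, X} = { {  }, { 2, 4, 5 }, { 1, 2, 3, 4 }, X }.
Round 1 adds 2:
  { 5 }  = { 1, 2, 3, 4 }ᶜ
  { 1, 3 }  = { 2, 4, 5 }ᶜ
  — 6 sets.
Round 2: 1 new —
  { 1, 3, 5 }  = { 1, 3 } ∪ { 5 }
  — 7 sets.
Round 3: 1 new —
  { 2, 4 }  = { 1, 3, 5 }ᶜ
  — 8 sets.
Round 4 adds nothing — fixpoint reached.

Hence σ(𝒜) has 8 members: { {  }, { 5 }, { 1, 3 }, { 2, 4 }, { 1, 3, 5 }, { 2, 4, 5 }, { 1, 2, 3, 4 }, X }.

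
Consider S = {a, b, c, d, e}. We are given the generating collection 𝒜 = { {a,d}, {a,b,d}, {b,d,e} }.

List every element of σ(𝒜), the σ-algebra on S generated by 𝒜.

σ(𝒜) (32 sets): { ∅, {a}, {b}, {c}, {d}, {e}, {a,b}, {a,c}, {a,d}, {a,e}, {b,c}, {b,d}, {b,e}, {c,d}, {c,e}, {d,e}, {a,b,c}, {a,b,d}, {a,b,e}, {a,c,d}, {a,c,e}, {a,d,e}, {b,c,d}, {b,c,e}, {b,d,e}, {c,d,e}, {a,b,c,d}, {a,b,c,e}, {a,b,d,e}, {a,c,d,e}, {b,c,d,e}, S }

Check:
Seed the family with 𝒜 together with ∅ and S: { ∅, {a,d}, {a,b,d}, {b,d,e}, S }.
Round 1. New:
  {a,c}  = S∖{b,d,e}
  {c,e}  = S∖{a,b,d}
  {b,c,e}  = S∖{a,d}
  {a,b,d,e}  = {a,d} ∪ {b,d,e}
  |family| = 9
Round 2 adds 7:
  {c}  = S∖{a,b,d,e}
  {a,c,d}  = {a,d} ∪ {a,c}
  {a,c,e}  = {a,c} ∪ {c,e}
  {a,b,c,d}  = {a,b,d} ∪ {a,c}
  {a,b,c,e}  = {b,c,e} ∪ {a,c}
  {a,c,d,e}  = {a,d} ∪ {c,e}
  {b,c,d,e}  = {b,c,e} ∪ {b,d,e}
  |family| = 16
Round 3: 6 new —
  {a}  = S∖{b,c,d,e}
  {b}  = S∖{a,c,d,e}
  {d}  = S∖{a,b,c,e}
  {e}  = S∖{a,b,c,d}
  {b,d}  = S∖{a,c,e}
  {b,e}  = S∖{a,c,d}
  |family| = 22
Round 4 (10 new):
  {a,b}  = {b} ∪ {a}
  {a,e}  = {e} ∪ {a}
  {b,c}  = {b} ∪ {c}
  {c,d}  = {c} ∪ {d}
  {d,e}  = {e} ∪ {d}
  {a,b,c}  = {b} ∪ {a,c}
  {a,b,e}  = {b,e} ∪ {a}
  {a,d,e}  = {e} ∪ {a,d}
  {b,c,d}  = {c} ∪ {b,d}
  {c,d,e}  = {d} ∪ {c,e}
  |family| = 32
Round 5: stable.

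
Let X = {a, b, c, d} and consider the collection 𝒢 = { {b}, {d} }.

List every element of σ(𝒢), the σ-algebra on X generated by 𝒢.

σ(𝒢) (8 sets): { {}, {b}, {d}, {a,c}, {b,d}, {a,b,c}, {a,c,d}, X }

Derivation:
Start: 𝒢 ∪ {∅, X} = { {}, {b}, {d}, X }.
Iteration 1: +3 →
  {b,d}  = {b} ∪ {d}
  {a,b,c}  = X∖{d}
  {a,c,d}  = X∖{b}
  — 7 sets.
Iteration 2: 1 new —
  {a,c}  = X∖{b,d}
  — 8 sets.
After Iteration 3 the family is unchanged; done.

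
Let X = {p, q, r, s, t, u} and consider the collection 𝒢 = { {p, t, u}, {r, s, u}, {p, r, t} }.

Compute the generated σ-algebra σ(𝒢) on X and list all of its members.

Answer: σ(𝒢) = { {}, {q}, {r}, {s}, {u}, {p, t}, {q, r}, {q, s}, {q, u}, {r, s}, {r, u}, {s, u}, {p, q, t}, {p, r, t}, {p, s, t}, {p, t, u}, {q, r, s}, {q, r, u}, {q, s, u}, {r, s, u}, {p, q, r, t}, {p, q, s, t}, {p, q, t, u}, {p, r, s, t}, {p, r, t, u}, {p, s, t, u}, {q, r, s, u}, {p, q, r, s, t}, {p, q, r, t, u}, {p, q, s, t, u}, {p, r, s, t, u}, X }

Trace:
Seed the family with 𝒢 together with ∅ and X: { {}, {p, r, t}, {p, t, u}, {r, s, u}, X }.
Step 1. New:
  {p, q, t}  = ᶜ of {r, s, u}
  {q, r, s}  = ᶜ of {p, t, u}
  {q, s, u}  = ᶜ of {p, r, t}
  {p, r, t, u}  = {p, t, u} ∪ {p, r, t}
  {p, r, s, t, u}  = {p, t, u} ∪ {r, s, u}
  [10 total]
Step 2: +8 →
  {q}  = ᶜ of {p, r, s, t, u}
  {q, s}  = ᶜ of {p, r, t, u}
  {p, q, r, t}  = {p, r, t} ∪ {p, q, t}
  {p, q, t, u}  = {p, q, t} ∪ {p, t, u}
  {q, r, s, u}  = {q, s, u} ∪ {q, r, s}
  {p, q, r, s, t}  = {q, r, s} ∪ {p, r, t}
  {p, q, r, t, u}  = {p, r, t, u} ∪ {p, q, t}
  {p, q, s, t, u}  = {q, s, u} ∪ {p, q, t}
  [18 total]
Step 3 (7 new):
  {r}  = ᶜ of {p, q, s, t, u}
  {s}  = ᶜ of {p, q, r, t, u}
  {u}  = ᶜ of {p, q, r, s, t}
  {p, t}  = ᶜ of {q, r, s, u}
  {r, s}  = ᶜ of {p, q, t, u}
  {s, u}  = ᶜ of {p, q, r, t}
  {p, q, s, t}  = {p, q, t} ∪ {q, s}
  [25 total]
Step 4: +6 →
  {q, r}  = {q} ∪ {r}
  {q, u}  = {q} ∪ {u}
  {r, u}  = ᶜ of {p, q, s, t}
  {p, s, t}  = {p, t} ∪ {s}
  {p, r, s, t}  = {r, s} ∪ {p, r, t}
  {p, s, t, u}  = {p, t, u} ∪ {s}
  [31 total]
Step 5 (1 new):
  {q, r, u}  = ᶜ of {p, s, t}
  [32 total]
Step 6: no new sets; the family is a σ-algebra.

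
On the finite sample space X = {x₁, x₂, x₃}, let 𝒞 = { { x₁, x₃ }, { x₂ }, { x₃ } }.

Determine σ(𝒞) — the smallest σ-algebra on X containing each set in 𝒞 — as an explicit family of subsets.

σ(𝒞) = { {  }, { x₁ }, { x₂ }, { x₃ }, { x₁, x₂ }, { x₁, x₃ }, { x₂, x₃ }, X }

Trace:
Initial family (5 sets): { {  }, { x₂ }, { x₃ }, { x₁, x₃ }, X }.
Iteration 1: 2 new —
  { x₁, x₂ }  = { x₃ }ᶜ
  { x₂, x₃ }  = { x₃ } ∪ { x₂ }
  (now 7)
Iteration 2. New:
  { x₁ }  = { x₂, x₃ }ᶜ
  (now 8)
Iteration 3 adds nothing — fixpoint reached.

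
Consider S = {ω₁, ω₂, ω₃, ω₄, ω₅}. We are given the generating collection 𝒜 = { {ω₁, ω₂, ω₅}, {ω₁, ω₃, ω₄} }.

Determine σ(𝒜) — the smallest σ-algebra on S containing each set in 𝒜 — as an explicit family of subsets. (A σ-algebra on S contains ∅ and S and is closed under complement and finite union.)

σ(𝒜) (8 sets): { {}, {ω₁}, {ω₂, ω₅}, {ω₃, ω₄}, {ω₁, ω₂, ω₅}, {ω₁, ω₃, ω₄}, {ω₂, ω₃, ω₄, ω₅}, S }

Working:
Seed the family with 𝒜 together with ∅ and S: { {}, {ω₁, ω₂, ω₅}, {ω₁, ω₃, ω₄}, S }.
Round 1 adds 2:
  {ω₂, ω₅}  = complement {ω₁, ω₃, ω₄}
  {ω₃, ω₄}  = complement {ω₁, ω₂, ω₅}
  [6 total]
Round 2. New:
  {ω₂, ω₃, ω₄, ω₅}  = {ω₂, ω₅} ∪ {ω₃, ω₄}
  [7 total]
Round 3: +1 →
  {ω₁}  = complement {ω₂, ω₃, ω₄, ω₅}
  [8 total]
Round 4: no new sets; the family is a σ-algebra.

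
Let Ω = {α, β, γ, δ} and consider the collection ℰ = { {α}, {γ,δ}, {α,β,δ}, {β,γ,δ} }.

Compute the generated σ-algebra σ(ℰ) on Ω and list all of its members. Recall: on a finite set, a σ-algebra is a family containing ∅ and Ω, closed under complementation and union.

σ(ℰ) (16 sets): { ∅, {α}, {β}, {γ}, {δ}, {α,β}, {α,γ}, {α,δ}, {β,γ}, {β,δ}, {γ,δ}, {α,β,γ}, {α,β,δ}, {α,γ,δ}, {β,γ,δ}, Ω }

Derivation:
Take S₀ = ℰ ∪ {∅, Ω} = { ∅, {α}, {γ,δ}, {α,β,δ}, {β,γ,δ}, Ω }.
Pass 1 adds 3:
  {γ}  = ᶜ of {α,β,δ}
  {α,β}  = ᶜ of {γ,δ}
  {α,γ,δ}  = {γ,δ} ∪ {α}
  |family| = 9
Pass 2. New:
  {β}  = ᶜ of {α,γ,δ}
  {α,γ}  = {γ} ∪ {α}
  {α,β,γ}  = {α,β} ∪ {γ}
  |family| = 12
Pass 3. New:
  {δ}  = ᶜ of {α,β,γ}
  {β,γ}  = {γ} ∪ {β}
  {β,δ}  = ᶜ of {α,γ}
  |family| = 15
Pass 4: 1 new —
  {α,δ}  = ᶜ of {β,γ}
  |family| = 16
Pass 5 adds nothing — fixpoint reached.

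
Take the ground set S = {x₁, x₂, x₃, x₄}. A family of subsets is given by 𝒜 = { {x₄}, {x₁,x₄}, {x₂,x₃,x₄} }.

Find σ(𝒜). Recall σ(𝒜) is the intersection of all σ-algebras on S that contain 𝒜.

σ(𝒜) = { ∅, {x₁}, {x₄}, {x₁,x₄}, {x₂,x₃}, {x₁,x₂,x₃}, {x₂,x₃,x₄}, S }

Check:
Start: 𝒜 ∪ {∅, S} = { ∅, {x₄}, {x₁,x₄}, {x₂,x₃,x₄}, S }.
Step 1: +3 →
  {x₁}  = complement {x₂,x₃,x₄}
  {x₂,x₃}  = complement {x₁,x₄}
  {x₁,x₂,x₃}  = complement {x₄}
Step 2: already closed under ᶜ and ∪.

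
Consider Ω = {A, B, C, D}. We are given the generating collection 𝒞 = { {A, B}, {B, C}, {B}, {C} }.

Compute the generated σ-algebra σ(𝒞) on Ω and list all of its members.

Start: 𝒞 ∪ {∅, Ω} = { ∅, {B}, {C}, {A, B}, {B, C}, Ω }.
Pass 1. New:
  {A, D}  = {B, C}ᶜ
  {C, D}  = {A, B}ᶜ
  {A, B, C}  = {C} ∪ {A, B}
  {A, B, D}  = {C}ᶜ
  {A, C, D}  = {B}ᶜ
  (now 11)
Pass 2. New:
  {D}  = {A, B, C}ᶜ
  {B, C, D}  = {C, D} ∪ {B}
  (now 13)
Pass 3 adds 2:
  {A}  = {B, C, D}ᶜ
  {B, D}  = {D} ∪ {B}
  (now 15)
Pass 4. New:
  {A, C}  = {B, D}ᶜ
  (now 16)
Pass 5 adds nothing — fixpoint reached.

Hence σ(𝒞) has 16 members: { ∅, {A}, {B}, {C}, {D}, {A, B}, {A, C}, {A, D}, {B, C}, {B, D}, {C, D}, {A, B, C}, {A, B, D}, {A, C, D}, {B, C, D}, Ω }.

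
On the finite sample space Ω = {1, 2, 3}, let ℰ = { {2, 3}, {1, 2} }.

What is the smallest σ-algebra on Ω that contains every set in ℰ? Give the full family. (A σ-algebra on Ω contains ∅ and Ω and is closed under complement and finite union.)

Begin from { {}, {1, 2}, {2, 3}, Ω } (that is, ℰ plus ∅ and Ω).
Pass 1. New:
  {1}  = ᶜ of {2, 3}
  {3}  = ᶜ of {1, 2}
  — 6 sets.
Pass 2 (1 new):
  {1, 3}  = {3} ∪ {1}
  — 7 sets.
Pass 3 adds 1:
  {2}  = ᶜ of {1, 3}
  — 8 sets.
Pass 4: no new sets; the family is a σ-algebra.

Therefore σ(ℰ) = { {}, {1}, {2}, {3}, {1, 2}, {1, 3}, {2, 3}, Ω } (|σ(ℰ)| = 8).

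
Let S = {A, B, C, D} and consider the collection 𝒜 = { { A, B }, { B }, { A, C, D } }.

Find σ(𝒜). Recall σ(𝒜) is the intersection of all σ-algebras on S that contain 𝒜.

σ(𝒜) = { ∅, { A }, { B }, { A, B }, { C, D }, { A, C, D }, { B, C, D }, S }

Derivation:
Take S₀ = 𝒜 ∪ {∅, S} = { ∅, { B }, { A, B }, { A, C, D }, S }.
Step 1. New:
  { C, D }  = { A, B }ᶜ
  (now 6)
Step 2. New:
  { B, C, D }  = { B } ∪ { C, D }
  (now 7)
Step 3: +1 →
  { A }  = { B, C, D }ᶜ
  (now 8)
Step 4: already closed under ᶜ and ∪.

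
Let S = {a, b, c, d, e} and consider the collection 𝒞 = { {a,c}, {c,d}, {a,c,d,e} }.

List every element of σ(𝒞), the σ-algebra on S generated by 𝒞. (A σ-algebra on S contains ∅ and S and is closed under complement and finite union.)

Answer: σ(𝒞) = { {}, {a}, {b}, {c}, {d}, {e}, {a,b}, {a,c}, {a,d}, {a,e}, {b,c}, {b,d}, {b,e}, {c,d}, {c,e}, {d,e}, {a,b,c}, {a,b,d}, {a,b,e}, {a,c,d}, {a,c,e}, {a,d,e}, {b,c,d}, {b,c,e}, {b,d,e}, {c,d,e}, {a,b,c,d}, {a,b,c,e}, {a,b,d,e}, {a,c,d,e}, {b,c,d,e}, S }

Trace:
Initial family (5 sets): { {}, {a,c}, {c,d}, {a,c,d,e}, S }.
Iteration 1. New:
  {b}  = ᶜ of {a,c,d,e}
  {a,b,e}  = ᶜ of {c,d}
  {a,c,d}  = {c,d} ∪ {a,c}
  {b,d,e}  = ᶜ of {a,c}
  (now 9)
Iteration 2: 7 new —
  {b,e}  = ᶜ of {a,c,d}
  {a,b,c}  = {b} ∪ {a,c}
  {b,c,d}  = {c,d} ∪ {b}
  {a,b,c,d}  = {b} ∪ {a,c,d}
  {a,b,c,e}  = {a,b,e} ∪ {a,c}
  {a,b,d,e}  = {a,b,e} ∪ {b,d,e}
  {b,c,d,e}  = {c,d} ∪ {b,d,e}
  (now 16)
Iteration 3 adds 6:
  {a}  = ᶜ of {b,c,d,e}
  {c}  = ᶜ of {a,b,d,e}
  {d}  = ᶜ of {a,b,c,e}
  {e}  = ᶜ of {a,b,c,d}
  {a,e}  = ᶜ of {b,c,d}
  {d,e}  = ᶜ of {a,b,c}
  (now 22)
Iteration 4 (9 new):
  {a,b}  = {b} ∪ {a}
  {a,d}  = {d} ∪ {a}
  {b,c}  = {b} ∪ {c}
  {b,d}  = {b} ∪ {d}
  {c,e}  = {e} ∪ {c}
  {a,c,e}  = {e} ∪ {a,c}
  {a,d,e}  = {d,e} ∪ {a,e}
  {b,c,e}  = {b,e} ∪ {c}
  {c,d,e}  = {c,d} ∪ {e}
  (now 31)
Iteration 5. New:
  {a,b,d}  = ᶜ of {c,e}
  (now 32)
Iteration 6: no new sets; the family is a σ-algebra.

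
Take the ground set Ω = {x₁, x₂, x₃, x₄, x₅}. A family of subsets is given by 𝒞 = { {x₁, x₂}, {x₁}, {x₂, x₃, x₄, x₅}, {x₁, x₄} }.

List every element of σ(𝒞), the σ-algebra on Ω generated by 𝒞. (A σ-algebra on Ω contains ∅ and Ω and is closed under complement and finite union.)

Answer: σ(𝒞) = { ∅, {x₁}, {x₂}, {x₄}, {x₁, x₂}, {x₁, x₄}, {x₂, x₄}, {x₃, x₅}, {x₁, x₂, x₄}, {x₁, x₃, x₅}, {x₂, x₃, x₅}, {x₃, x₄, x₅}, {x₁, x₂, x₃, x₅}, {x₁, x₃, x₄, x₅}, {x₂, x₃, x₄, x₅}, Ω }

Check:
Begin from { ∅, {x₁}, {x₁, x₂}, {x₁, x₄}, {x₂, x₃, x₄, x₅}, Ω } (that is, 𝒞 plus ∅ and Ω).
Step 1: 3 new —
  {x₁, x₂, x₄}  = {x₁, x₄} ∪ {x₁, x₂}
  {x₂, x₃, x₅}  = {x₁, x₄}ᶜ
  {x₃, x₄, x₅}  = {x₁, x₂}ᶜ
  — 9 sets.
Step 2: 3 new —
  {x₃, x₅}  = {x₁, x₂, x₄}ᶜ
  {x₁, x₂, x₃, x₅}  = {x₁, x₂} ∪ {x₂, x₃, x₅}
  {x₁, x₃, x₄, x₅}  = {x₃, x₄, x₅} ∪ {x₁, x₄}
  — 12 sets.
Step 3. New:
  {x₂}  = {x₁, x₃, x₄, x₅}ᶜ
  {x₄}  = {x₁, x₂, x₃, x₅}ᶜ
  {x₁, x₃, x₅}  = {x₃, x₅} ∪ {x₁}
  — 15 sets.
Step 4 adds 1:
  {x₂, x₄}  = {x₁, x₃, x₅}ᶜ
  — 16 sets.
Step 5: no new sets; the family is a σ-algebra.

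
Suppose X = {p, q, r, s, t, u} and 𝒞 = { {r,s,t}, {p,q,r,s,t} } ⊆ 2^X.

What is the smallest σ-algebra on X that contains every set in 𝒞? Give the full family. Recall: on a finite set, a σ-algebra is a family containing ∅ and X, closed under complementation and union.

Take S₀ = 𝒞 ∪ {∅, X} = { {}, {r,s,t}, {p,q,r,s,t}, X }.
Step 1: +2 →
  {u}  = X∖{p,q,r,s,t}
  {p,q,u}  = X∖{r,s,t}
  (now 6)
Step 2 adds 1:
  {r,s,t,u}  = {r,s,t} ∪ {u}
  (now 7)
Step 3: 1 new —
  {p,q}  = X∖{r,s,t,u}
  (now 8)
Step 4: no new sets; the family is a σ-algebra.

σ(𝒞) = { {}, {u}, {p,q}, {p,q,u}, {r,s,t}, {r,s,t,u}, {p,q,r,s,t}, X }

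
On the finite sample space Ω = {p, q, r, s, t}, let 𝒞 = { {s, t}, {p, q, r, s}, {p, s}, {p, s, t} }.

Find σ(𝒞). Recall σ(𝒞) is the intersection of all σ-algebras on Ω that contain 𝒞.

Initial family (6 sets): { ∅, {p, s}, {s, t}, {p, s, t}, {p, q, r, s}, Ω }.
Step 1: +4 →
  {t}  = {p, q, r, s}ᶜ
  {q, r}  = {p, s, t}ᶜ
  {p, q, r}  = {s, t}ᶜ
  {q, r, t}  = {p, s}ᶜ
Step 2: +2 →
  {p, q, r, t}  = {p, q, r} ∪ {t}
  {q, r, s, t}  = {s, t} ∪ {q, r, t}
Step 3 (2 new):
  {p}  = {q, r, s, t}ᶜ
  {s}  = {p, q, r, t}ᶜ
Step 4 (2 new):
  {p, t}  = {t} ∪ {p}
  {q, r, s}  = {q, r} ∪ {s}
Step 5: no new sets; the family is a σ-algebra.

|σ(𝒞)| = 16.  σ(𝒞) = { ∅, {p}, {s}, {t}, {p, s}, {p, t}, {q, r}, {s, t}, {p, q, r}, {p, s, t}, {q, r, s}, {q, r, t}, {p, q, r, s}, {p, q, r, t}, {q, r, s, t}, Ω }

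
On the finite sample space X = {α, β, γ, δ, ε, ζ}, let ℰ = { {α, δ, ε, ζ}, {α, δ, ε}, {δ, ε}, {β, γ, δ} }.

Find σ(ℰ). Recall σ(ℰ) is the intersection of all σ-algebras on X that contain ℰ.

Take S₀ = ℰ ∪ {∅, X} = { {}, {δ, ε}, {α, δ, ε}, {β, γ, δ}, {α, δ, ε, ζ}, X }.
Iteration 1: +6 →
  {β, γ}  = ᶜ of {α, δ, ε, ζ}
  {α, ε, ζ}  = ᶜ of {β, γ, δ}
  {β, γ, ζ}  = ᶜ of {α, δ, ε}
  {α, β, γ, ζ}  = ᶜ of {δ, ε}
  {β, γ, δ, ε}  = {δ, ε} ∪ {β, γ, δ}
  {α, β, γ, δ, ε}  = {α, δ, ε} ∪ {β, γ, δ}
  — 12 sets.
Iteration 2: 6 new —
  {ζ}  = ᶜ of {α, β, γ, δ, ε}
  {α, ζ}  = ᶜ of {β, γ, δ, ε}
  {β, γ, δ, ζ}  = {β, γ, δ} ∪ {β, γ, ζ}
  {α, β, γ, δ, ζ}  = {β, γ, δ} ∪ {α, β, γ, ζ}
  {α, β, γ, ε, ζ}  = {β, γ, ζ} ∪ {α, ε, ζ}
  {β, γ, δ, ε, ζ}  = {β, γ, ζ} ∪ {β, γ, δ, ε}
  — 18 sets.
Iteration 3 (5 new):
  {α}  = ᶜ of {β, γ, δ, ε, ζ}
  {δ}  = ᶜ of {α, β, γ, ε, ζ}
  {ε}  = ᶜ of {α, β, γ, δ, ζ}
  {α, ε}  = ᶜ of {β, γ, δ, ζ}
  {δ, ε, ζ}  = {δ, ε} ∪ {ζ}
  — 23 sets.
Iteration 4 adds 9:
  {α, δ}  = {α} ∪ {δ}
  {δ, ζ}  = {ζ} ∪ {δ}
  {ε, ζ}  = {ζ} ∪ {ε}
  {α, β, γ}  = ᶜ of {δ, ε, ζ}
  {α, δ, ζ}  = {α, ζ} ∪ {δ}
  {β, γ, ε}  = {ε} ∪ {β, γ}
  {α, β, γ, δ}  = {β, γ, δ} ∪ {α}
  {α, β, γ, ε}  = {β, γ} ∪ {α, ε}
  {β, γ, ε, ζ}  = {β, γ, ζ} ∪ {ε}
  — 32 sets.
Iteration 5 adds nothing — fixpoint reached.

Hence σ(ℰ) has 32 members: { {}, {α}, {δ}, {ε}, {ζ}, {α, δ}, {α, ε}, {α, ζ}, {β, γ}, {δ, ε}, {δ, ζ}, {ε, ζ}, {α, β, γ}, {α, δ, ε}, {α, δ, ζ}, {α, ε, ζ}, {β, γ, δ}, {β, γ, ε}, {β, γ, ζ}, {δ, ε, ζ}, {α, β, γ, δ}, {α, β, γ, ε}, {α, β, γ, ζ}, {α, δ, ε, ζ}, {β, γ, δ, ε}, {β, γ, δ, ζ}, {β, γ, ε, ζ}, {α, β, γ, δ, ε}, {α, β, γ, δ, ζ}, {α, β, γ, ε, ζ}, {β, γ, δ, ε, ζ}, X }.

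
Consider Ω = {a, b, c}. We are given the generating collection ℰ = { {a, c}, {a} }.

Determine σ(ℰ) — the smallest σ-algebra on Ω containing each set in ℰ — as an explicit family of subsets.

σ(ℰ) (8 sets): { {}, {a}, {b}, {c}, {a, b}, {a, c}, {b, c}, Ω }

Trace:
Take S₀ = ℰ ∪ {∅, Ω} = { {}, {a}, {a, c}, Ω }.
Iteration 1 adds 2:
  {b}  = ᶜ of {a, c}
  {b, c}  = ᶜ of {a}
  (now 6)
Iteration 2. New:
  {a, b}  = {b} ∪ {a}
  (now 7)
Iteration 3: 1 new —
  {c}  = ᶜ of {a, b}
  (now 8)
After Iteration 4 the family is unchanged; done.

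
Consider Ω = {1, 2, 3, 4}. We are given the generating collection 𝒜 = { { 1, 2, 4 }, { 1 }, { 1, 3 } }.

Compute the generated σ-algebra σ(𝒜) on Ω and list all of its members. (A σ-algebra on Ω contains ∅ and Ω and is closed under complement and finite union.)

|σ(𝒜)| = 8.  σ(𝒜) = { {  }, { 1 }, { 3 }, { 1, 3 }, { 2, 4 }, { 1, 2, 4 }, { 2, 3, 4 }, Ω }

Working:
Seed the family with 𝒜 together with ∅ and Ω: { {  }, { 1 }, { 1, 3 }, { 1, 2, 4 }, Ω }.
Pass 1: +3 →
  { 3 }  = ᶜ of { 1, 2, 4 }
  { 2, 4 }  = ᶜ of { 1, 3 }
  { 2, 3, 4 }  = ᶜ of { 1 }
  — 8 sets.
Pass 2: no new sets; the family is a σ-algebra.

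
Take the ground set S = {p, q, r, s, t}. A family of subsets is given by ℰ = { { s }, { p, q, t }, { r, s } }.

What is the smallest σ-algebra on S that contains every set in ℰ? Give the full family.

Answer: σ(ℰ) = { ∅, { r }, { s }, { r, s }, { p, q, t }, { p, q, r, t }, { p, q, s, t }, S }

Check:
Begin from { ∅, { s }, { r, s }, { p, q, t }, S } (that is, ℰ plus ∅ and S).
Round 1. New:
  { p, q, r, t }  = ᶜ of { s }
  { p, q, s, t }  = { p, q, t } ∪ { s }
  — 7 sets.
Round 2 (1 new):
  { r }  = ᶜ of { p, q, s, t }
  — 8 sets.
Round 3: already closed under ᶜ and ∪.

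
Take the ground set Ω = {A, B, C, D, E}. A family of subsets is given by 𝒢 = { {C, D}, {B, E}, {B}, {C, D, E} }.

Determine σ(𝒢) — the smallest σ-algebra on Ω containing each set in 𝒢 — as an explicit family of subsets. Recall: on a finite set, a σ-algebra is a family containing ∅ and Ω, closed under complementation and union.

Start: 𝒢 ∪ {∅, Ω} = { {}, {B}, {B, E}, {C, D}, {C, D, E}, Ω }.
Step 1: +6 →
  {A, B}  = Ω∖{C, D, E}
  {A, B, E}  = Ω∖{C, D}
  {A, C, D}  = Ω∖{B, E}
  {B, C, D}  = {C, D} ∪ {B}
  {A, C, D, E}  = Ω∖{B}
  {B, C, D, E}  = {B, E} ∪ {C, D, E}
Step 2. New:
  {A}  = Ω∖{B, C, D, E}
  {A, E}  = Ω∖{B, C, D}
  {A, B, C, D}  = {C, D} ∪ {A, B}
Step 3 (1 new):
  {E}  = Ω∖{A, B, C, D}
After Step 4 the family is unchanged; done.

Therefore σ(𝒢) = { {}, {A}, {B}, {E}, {A, B}, {A, E}, {B, E}, {C, D}, {A, B, E}, {A, C, D}, {B, C, D}, {C, D, E}, {A, B, C, D}, {A, C, D, E}, {B, C, D, E}, Ω } (|σ(𝒢)| = 16).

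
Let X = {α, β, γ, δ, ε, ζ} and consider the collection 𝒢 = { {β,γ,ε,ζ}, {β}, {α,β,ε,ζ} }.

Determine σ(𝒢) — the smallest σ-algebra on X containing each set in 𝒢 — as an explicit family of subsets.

Initial family (5 sets): { {}, {β}, {α,β,ε,ζ}, {β,γ,ε,ζ}, X }.
Iteration 1 (4 new):
  {α,δ}  = X∖{β,γ,ε,ζ}
  {γ,δ}  = X∖{α,β,ε,ζ}
  {α,β,γ,ε,ζ}  = {β,γ,ε,ζ} ∪ {α,β,ε,ζ}
  {α,γ,δ,ε,ζ}  = X∖{β}
Iteration 2 (6 new):
  {δ}  = X∖{α,β,γ,ε,ζ}
  {α,β,δ}  = {β} ∪ {α,δ}
  {α,γ,δ}  = {γ,δ} ∪ {α,δ}
  {β,γ,δ}  = {γ,δ} ∪ {β}
  {α,β,δ,ε,ζ}  = {α,δ} ∪ {α,β,ε,ζ}
  {β,γ,δ,ε,ζ}  = {γ,δ} ∪ {β,γ,ε,ζ}
Iteration 3: +7 →
  {α}  = X∖{β,γ,δ,ε,ζ}
  {γ}  = X∖{α,β,δ,ε,ζ}
  {β,δ}  = {δ} ∪ {β}
  {α,ε,ζ}  = X∖{β,γ,δ}
  {β,ε,ζ}  = X∖{α,γ,δ}
  {γ,ε,ζ}  = X∖{α,β,δ}
  {α,β,γ,δ}  = {γ,δ} ∪ {α,β,δ}
Iteration 4 adds 8:
  {α,β}  = {β} ∪ {α}
  {α,γ}  = {γ} ∪ {α}
  {β,γ}  = {β} ∪ {γ}
  {ε,ζ}  = X∖{α,β,γ,δ}
  {α,γ,ε,ζ}  = X∖{β,δ}
  {α,δ,ε,ζ}  = {α,δ} ∪ {α,ε,ζ}
  {β,δ,ε,ζ}  = {β,δ} ∪ {β,ε,ζ}
  {γ,δ,ε,ζ}  = {γ,δ} ∪ {γ,ε,ζ}
Iteration 5: +2 →
  {α,β,γ}  = {α,β} ∪ {γ}
  {δ,ε,ζ}  = {ε,ζ} ∪ {δ}
After Iteration 6 the family is unchanged; done.

Therefore σ(𝒢) = { {}, {α}, {β}, {γ}, {δ}, {α,β}, {α,γ}, {α,δ}, {β,γ}, {β,δ}, {γ,δ}, {ε,ζ}, {α,β,γ}, {α,β,δ}, {α,γ,δ}, {α,ε,ζ}, {β,γ,δ}, {β,ε,ζ}, {γ,ε,ζ}, {δ,ε,ζ}, {α,β,γ,δ}, {α,β,ε,ζ}, {α,γ,ε,ζ}, {α,δ,ε,ζ}, {β,γ,ε,ζ}, {β,δ,ε,ζ}, {γ,δ,ε,ζ}, {α,β,γ,ε,ζ}, {α,β,δ,ε,ζ}, {α,γ,δ,ε,ζ}, {β,γ,δ,ε,ζ}, X } (|σ(𝒢)| = 32).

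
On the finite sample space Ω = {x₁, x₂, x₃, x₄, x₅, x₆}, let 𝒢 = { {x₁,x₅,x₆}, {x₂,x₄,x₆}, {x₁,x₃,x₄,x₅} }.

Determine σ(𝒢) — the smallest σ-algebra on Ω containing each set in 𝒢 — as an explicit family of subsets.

Answer: σ(𝒢) = { {}, {x₂}, {x₃}, {x₄}, {x₆}, {x₁,x₅}, {x₂,x₃}, {x₂,x₄}, {x₂,x₆}, {x₃,x₄}, {x₃,x₆}, {x₄,x₆}, {x₁,x₂,x₅}, {x₁,x₃,x₅}, {x₁,x₄,x₅}, {x₁,x₅,x₆}, {x₂,x₃,x₄}, {x₂,x₃,x₆}, {x₂,x₄,x₆}, {x₃,x₄,x₆}, {x₁,x₂,x₃,x₅}, {x₁,x₂,x₄,x₅}, {x₁,x₂,x₅,x₆}, {x₁,x₃,x₄,x₅}, {x₁,x₃,x₅,x₆}, {x₁,x₄,x₅,x₆}, {x₂,x₃,x₄,x₆}, {x₁,x₂,x₃,x₄,x₅}, {x₁,x₂,x₃,x₅,x₆}, {x₁,x₂,x₄,x₅,x₆}, {x₁,x₃,x₄,x₅,x₆}, Ω }

Trace:
Take S₀ = 𝒢 ∪ {∅, Ω} = { {}, {x₁,x₅,x₆}, {x₂,x₄,x₆}, {x₁,x₃,x₄,x₅}, Ω }.
Step 1: +5 →
  {x₂,x₆}  = complement {x₁,x₃,x₄,x₅}
  {x₁,x₃,x₅}  = complement {x₂,x₄,x₆}
  {x₂,x₃,x₄}  = complement {x₁,x₅,x₆}
  {x₁,x₂,x₄,x₅,x₆}  = {x₂,x₄,x₆} ∪ {x₁,x₅,x₆}
  {x₁,x₃,x₄,x₅,x₆}  = {x₁,x₅,x₆} ∪ {x₁,x₃,x₄,x₅}
  [10 total]
Step 2 (7 new):
  {x₂}  = complement {x₁,x₃,x₄,x₅,x₆}
  {x₃}  = complement {x₁,x₂,x₄,x₅,x₆}
  {x₁,x₂,x₅,x₆}  = {x₂,x₆} ∪ {x₁,x₅,x₆}
  {x₁,x₃,x₅,x₆}  = {x₁,x₃,x₅} ∪ {x₁,x₅,x₆}
  {x₂,x₃,x₄,x₆}  = {x₂,x₄,x₆} ∪ {x₂,x₃,x₄}
  {x₁,x₂,x₃,x₄,x₅}  = {x₂,x₃,x₄} ∪ {x₁,x₃,x₅}
  {x₁,x₂,x₃,x₅,x₆}  = {x₁,x₃,x₅} ∪ {x₂,x₆}
  [17 total]
Step 3: +8 →
  {x₄}  = complement {x₁,x₂,x₃,x₅,x₆}
  {x₆}  = complement {x₁,x₂,x₃,x₄,x₅}
  {x₁,x₅}  = complement {x₂,x₃,x₄,x₆}
  {x₂,x₃}  = {x₃} ∪ {x₂}
  {x₂,x₄}  = complement {x₁,x₃,x₅,x₆}
  {x₃,x₄}  = complement {x₁,x₂,x₅,x₆}
  {x₂,x₃,x₆}  = {x₃} ∪ {x₂,x₆}
  {x₁,x₂,x₃,x₅}  = {x₁,x₃,x₅} ∪ {x₂}
  [25 total]
Step 4: 7 new —
  {x₃,x₆}  = {x₆} ∪ {x₃}
  {x₄,x₆}  = complement {x₁,x₂,x₃,x₅}
  {x₁,x₂,x₅}  = {x₂} ∪ {x₁,x₅}
  {x₁,x₄,x₅}  = complement {x₂,x₃,x₆}
  {x₃,x₄,x₆}  = {x₃,x₄} ∪ {x₆}
  {x₁,x₂,x₄,x₅}  = {x₁,x₅} ∪ {x₂,x₄}
  {x₁,x₄,x₅,x₆}  = complement {x₂,x₃}
  [32 total]
Step 5: already closed under ᶜ and ∪.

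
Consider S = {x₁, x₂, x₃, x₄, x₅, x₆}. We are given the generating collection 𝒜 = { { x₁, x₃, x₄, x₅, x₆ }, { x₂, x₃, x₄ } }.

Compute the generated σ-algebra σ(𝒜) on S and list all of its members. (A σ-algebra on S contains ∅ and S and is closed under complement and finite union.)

σ(𝒜) (8 sets): { {  }, { x₂ }, { x₃, x₄ }, { x₁, x₅, x₆ }, { x₂, x₃, x₄ }, { x₁, x₂, x₅, x₆ }, { x₁, x₃, x₄, x₅, x₆ }, S }

Trace:
Begin from { {  }, { x₂, x₃, x₄ }, { x₁, x₃, x₄, x₅, x₆ }, S } (that is, 𝒜 plus ∅ and S).
Pass 1: 2 new —
  { x₂ }  = ᶜ of { x₁, x₃, x₄, x₅, x₆ }
  { x₁, x₅, x₆ }  = ᶜ of { x₂, x₃, x₄ }
  |family| = 6
Pass 2. New:
  { x₁, x₂, x₅, x₆ }  = { x₁, x₅, x₆ } ∪ { x₂ }
  |family| = 7
Pass 3: +1 →
  { x₃, x₄ }  = ᶜ of { x₁, x₂, x₅, x₆ }
  |family| = 8
Pass 4 adds nothing — fixpoint reached.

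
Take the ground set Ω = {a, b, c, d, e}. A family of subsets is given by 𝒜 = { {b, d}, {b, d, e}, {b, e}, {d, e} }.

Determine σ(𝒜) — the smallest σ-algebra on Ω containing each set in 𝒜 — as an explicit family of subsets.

Answer: σ(𝒜) = { ∅, {b}, {d}, {e}, {a, c}, {b, d}, {b, e}, {d, e}, {a, b, c}, {a, c, d}, {a, c, e}, {b, d, e}, {a, b, c, d}, {a, b, c, e}, {a, c, d, e}, Ω }

Working:
Seed the family with 𝒜 together with ∅ and Ω: { ∅, {b, d}, {b, e}, {d, e}, {b, d, e}, Ω }.
Round 1: 4 new —
  {a, c}  = complement {b, d, e}
  {a, b, c}  = complement {d, e}
  {a, c, d}  = complement {b, e}
  {a, c, e}  = complement {b, d}
  |family| = 10
Round 2 (3 new):
  {a, b, c, d}  = {a, b, c} ∪ {a, c, d}
  {a, b, c, e}  = {b, e} ∪ {a, b, c}
  {a, c, d, e}  = {a, c, e} ∪ {d, e}
  |family| = 13
Round 3 (3 new):
  {b}  = complement {a, c, d, e}
  {d}  = complement {a, b, c, e}
  {e}  = complement {a, b, c, d}
  |family| = 16
Round 4: closed — nothing new.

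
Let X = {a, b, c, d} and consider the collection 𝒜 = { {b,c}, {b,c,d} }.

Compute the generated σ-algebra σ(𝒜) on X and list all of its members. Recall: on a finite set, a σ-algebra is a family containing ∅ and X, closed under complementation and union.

σ(𝒜) (8 sets): { ∅, {a}, {d}, {a,d}, {b,c}, {a,b,c}, {b,c,d}, X }

Check:
Initial family (4 sets): { ∅, {b,c}, {b,c,d}, X }.
Pass 1 adds 2:
  {a}  = {b,c,d}ᶜ
  {a,d}  = {b,c}ᶜ
Pass 2: 1 new —
  {a,b,c}  = {b,c} ∪ {a}
Pass 3: 1 new —
  {d}  = {a,b,c}ᶜ
Pass 4: no new sets; the family is a σ-algebra.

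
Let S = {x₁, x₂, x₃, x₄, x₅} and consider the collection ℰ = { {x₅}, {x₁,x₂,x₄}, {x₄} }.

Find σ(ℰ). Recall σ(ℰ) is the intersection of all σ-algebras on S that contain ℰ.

σ(ℰ) (16 sets): { {}, {x₃}, {x₄}, {x₅}, {x₁,x₂}, {x₃,x₄}, {x₃,x₅}, {x₄,x₅}, {x₁,x₂,x₃}, {x₁,x₂,x₄}, {x₁,x₂,x₅}, {x₃,x₄,x₅}, {x₁,x₂,x₃,x₄}, {x₁,x₂,x₃,x₅}, {x₁,x₂,x₄,x₅}, S }

Check:
Initial family (5 sets): { {}, {x₄}, {x₅}, {x₁,x₂,x₄}, S }.
Step 1 (5 new):
  {x₃,x₅}  = {x₁,x₂,x₄}ᶜ
  {x₄,x₅}  = {x₄} ∪ {x₅}
  {x₁,x₂,x₃,x₄}  = {x₅}ᶜ
  {x₁,x₂,x₃,x₅}  = {x₄}ᶜ
  {x₁,x₂,x₄,x₅}  = {x₁,x₂,x₄} ∪ {x₅}
Step 2 adds 3:
  {x₃}  = {x₁,x₂,x₄,x₅}ᶜ
  {x₁,x₂,x₃}  = {x₄,x₅}ᶜ
  {x₃,x₄,x₅}  = {x₄,x₅} ∪ {x₃,x₅}
Step 3: 2 new —
  {x₁,x₂}  = {x₃,x₄,x₅}ᶜ
  {x₃,x₄}  = {x₃} ∪ {x₄}
Step 4 (1 new):
  {x₁,x₂,x₅}  = {x₃,x₄}ᶜ
Step 5: stable.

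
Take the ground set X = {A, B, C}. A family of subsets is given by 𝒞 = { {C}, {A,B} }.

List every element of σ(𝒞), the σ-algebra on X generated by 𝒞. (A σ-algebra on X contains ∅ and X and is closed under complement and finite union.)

Seed the family with 𝒞 together with ∅ and X: { {}, {C}, {A,B}, X }.
Iteration 1 adds nothing — fixpoint reached.

|σ(𝒞)| = 4.  σ(𝒞) = { {}, {C}, {A,B}, X }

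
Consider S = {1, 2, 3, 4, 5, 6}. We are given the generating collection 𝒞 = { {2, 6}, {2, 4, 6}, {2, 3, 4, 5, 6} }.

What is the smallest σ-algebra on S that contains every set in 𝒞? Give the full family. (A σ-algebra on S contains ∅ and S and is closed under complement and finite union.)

σ(𝒞) = { {}, {1}, {4}, {1, 4}, {2, 6}, {3, 5}, {1, 2, 6}, {1, 3, 5}, {2, 4, 6}, {3, 4, 5}, {1, 2, 4, 6}, {1, 3, 4, 5}, {2, 3, 5, 6}, {1, 2, 3, 5, 6}, {2, 3, 4, 5, 6}, S }

Check:
Begin from { {}, {2, 6}, {2, 4, 6}, {2, 3, 4, 5, 6}, S } (that is, 𝒞 plus ∅ and S).
Pass 1: 3 new —
  {1}  = ᶜ of {2, 3, 4, 5, 6}
  {1, 3, 5}  = ᶜ of {2, 4, 6}
  {1, 3, 4, 5}  = ᶜ of {2, 6}
  — 8 sets.
Pass 2. New:
  {1, 2, 6}  = {2, 6} ∪ {1}
  {1, 2, 4, 6}  = {2, 4, 6} ∪ {1}
  {1, 2, 3, 5, 6}  = {1, 3, 5} ∪ {2, 6}
  — 11 sets.
Pass 3 adds 3:
  {4}  = ᶜ of {1, 2, 3, 5, 6}
  {3, 5}  = ᶜ of {1, 2, 4, 6}
  {3, 4, 5}  = ᶜ of {1, 2, 6}
  — 14 sets.
Pass 4: 2 new —
  {1, 4}  = {4} ∪ {1}
  {2, 3, 5, 6}  = {2, 6} ∪ {3, 5}
  — 16 sets.
After Pass 5 the family is unchanged; done.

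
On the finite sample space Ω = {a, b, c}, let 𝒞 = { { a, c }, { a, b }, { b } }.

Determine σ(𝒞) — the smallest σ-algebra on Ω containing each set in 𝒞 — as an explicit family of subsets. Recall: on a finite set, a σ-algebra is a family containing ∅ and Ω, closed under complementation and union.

Seed the family with 𝒞 together with ∅ and Ω: { {}, { b }, { a, b }, { a, c }, Ω }.
Pass 1: 1 new —
  { c }  = complement { a, b }
Pass 2: +1 →
  { b, c }  = { c } ∪ { b }
Pass 3 (1 new):
  { a }  = complement { b, c }
After Pass 4 the family is unchanged; done.

Therefore σ(𝒞) = { {}, { a }, { b }, { c }, { a, b }, { a, c }, { b, c }, Ω } (|σ(𝒞)| = 8).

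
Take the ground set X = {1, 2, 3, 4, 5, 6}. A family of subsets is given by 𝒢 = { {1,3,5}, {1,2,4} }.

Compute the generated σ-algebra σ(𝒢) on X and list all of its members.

Take S₀ = 𝒢 ∪ {∅, X} = { ∅, {1,2,4}, {1,3,5}, X }.
Iteration 1. New:
  {2,4,6}  = complement {1,3,5}
  {3,5,6}  = complement {1,2,4}
  {1,2,3,4,5}  = {1,3,5} ∪ {1,2,4}
  |family| = 7
Iteration 2 adds 4:
  {6}  = complement {1,2,3,4,5}
  {1,2,4,6}  = {2,4,6} ∪ {1,2,4}
  {1,3,5,6}  = {3,5,6} ∪ {1,3,5}
  {2,3,4,5,6}  = {2,4,6} ∪ {3,5,6}
  |family| = 11
Iteration 3: +3 →
  {1}  = complement {2,3,4,5,6}
  {2,4}  = complement {1,3,5,6}
  {3,5}  = complement {1,2,4,6}
  |family| = 14
Iteration 4. New:
  {1,6}  = {6} ∪ {1}
  {2,3,4,5}  = {3,5} ∪ {2,4}
  |family| = 16
Iteration 5: closed — nothing new.

|σ(𝒢)| = 16.  σ(𝒢) = { ∅, {1}, {6}, {1,6}, {2,4}, {3,5}, {1,2,4}, {1,3,5}, {2,4,6}, {3,5,6}, {1,2,4,6}, {1,3,5,6}, {2,3,4,5}, {1,2,3,4,5}, {2,3,4,5,6}, X }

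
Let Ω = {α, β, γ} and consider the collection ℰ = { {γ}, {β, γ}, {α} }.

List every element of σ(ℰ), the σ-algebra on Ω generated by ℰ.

Seed the family with ℰ together with ∅ and Ω: { {}, {α}, {γ}, {β, γ}, Ω }.
Step 1. New:
  {α, β}  = Ω∖{γ}
  {α, γ}  = {γ} ∪ {α}
  |family| = 7
Step 2 adds 1:
  {β}  = Ω∖{α, γ}
  |family| = 8
Step 3: stable.

σ(ℰ) = { {}, {α}, {β}, {γ}, {α, β}, {α, γ}, {β, γ}, Ω }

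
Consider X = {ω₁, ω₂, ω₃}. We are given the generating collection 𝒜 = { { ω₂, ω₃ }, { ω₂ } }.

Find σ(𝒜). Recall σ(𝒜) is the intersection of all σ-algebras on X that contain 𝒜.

Seed the family with 𝒜 together with ∅ and X: { {}, { ω₂ }, { ω₂, ω₃ }, X }.
Pass 1 (2 new):
  { ω₁ }  = ᶜ of { ω₂, ω₃ }
  { ω₁, ω₃ }  = ᶜ of { ω₂ }
  |family| = 6
Pass 2: +1 →
  { ω₁, ω₂ }  = { ω₂ } ∪ { ω₁ }
  |family| = 7
Pass 3. New:
  { ω₃ }  = ᶜ of { ω₁, ω₂ }
  |family| = 8
After Pass 4 the family is unchanged; done.

Hence σ(𝒜) has 8 members: { {}, { ω₁ }, { ω₂ }, { ω₃ }, { ω₁, ω₂ }, { ω₁, ω₃ }, { ω₂, ω₃ }, X }.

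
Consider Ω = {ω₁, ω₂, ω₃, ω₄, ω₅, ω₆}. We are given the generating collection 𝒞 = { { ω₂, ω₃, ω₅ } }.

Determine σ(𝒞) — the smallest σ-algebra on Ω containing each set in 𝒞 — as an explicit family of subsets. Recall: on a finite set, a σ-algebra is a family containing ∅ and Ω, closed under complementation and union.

Seed the family with 𝒞 together with ∅ and Ω: { {  }, { ω₂, ω₃, ω₅ }, Ω }.
Step 1 (1 new):
  { ω₁, ω₄, ω₆ }  = Ω∖{ ω₂, ω₃, ω₅ }
  — 4 sets.
Step 2 adds nothing — fixpoint reached.

Hence σ(𝒞) has 4 members: { {  }, { ω₁, ω₄, ω₆ }, { ω₂, ω₃, ω₅ }, Ω }.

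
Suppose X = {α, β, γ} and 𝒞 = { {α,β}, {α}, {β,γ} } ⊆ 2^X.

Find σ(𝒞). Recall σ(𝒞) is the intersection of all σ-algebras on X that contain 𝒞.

Seed the family with 𝒞 together with ∅ and X: { {}, {α}, {α,β}, {β,γ}, X }.
Step 1. New:
  {γ}  = X∖{α,β}
  — 6 sets.
Step 2: +1 →
  {α,γ}  = {γ} ∪ {α}
  — 7 sets.
Step 3. New:
  {β}  = X∖{α,γ}
  — 8 sets.
Step 4: already closed under ᶜ and ∪.

|σ(𝒞)| = 8.  σ(𝒞) = { {}, {α}, {β}, {γ}, {α,β}, {α,γ}, {β,γ}, X }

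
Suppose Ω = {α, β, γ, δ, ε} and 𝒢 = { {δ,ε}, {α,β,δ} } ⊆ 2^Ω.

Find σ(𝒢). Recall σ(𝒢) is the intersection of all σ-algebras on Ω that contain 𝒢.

Take S₀ = 𝒢 ∪ {∅, Ω} = { ∅, {δ,ε}, {α,β,δ}, Ω }.
Iteration 1: 3 new —
  {γ,ε}  = ᶜ of {α,β,δ}
  {α,β,γ}  = ᶜ of {δ,ε}
  {α,β,δ,ε}  = {δ,ε} ∪ {α,β,δ}
  [7 total]
Iteration 2: 4 new —
  {γ}  = ᶜ of {α,β,δ,ε}
  {γ,δ,ε}  = {δ,ε} ∪ {γ,ε}
  {α,β,γ,δ}  = {α,β,γ} ∪ {α,β,δ}
  {α,β,γ,ε}  = {α,β,γ} ∪ {γ,ε}
  [11 total]
Iteration 3 adds 3:
  {δ}  = ᶜ of {α,β,γ,ε}
  {ε}  = ᶜ of {α,β,γ,δ}
  {α,β}  = ᶜ of {γ,δ,ε}
  [14 total]
Iteration 4 adds 2:
  {γ,δ}  = {γ} ∪ {δ}
  {α,β,ε}  = {α,β} ∪ {ε}
  [16 total]
Iteration 5: stable.

σ(𝒢) = { ∅, {γ}, {δ}, {ε}, {α,β}, {γ,δ}, {γ,ε}, {δ,ε}, {α,β,γ}, {α,β,δ}, {α,β,ε}, {γ,δ,ε}, {α,β,γ,δ}, {α,β,γ,ε}, {α,β,δ,ε}, Ω }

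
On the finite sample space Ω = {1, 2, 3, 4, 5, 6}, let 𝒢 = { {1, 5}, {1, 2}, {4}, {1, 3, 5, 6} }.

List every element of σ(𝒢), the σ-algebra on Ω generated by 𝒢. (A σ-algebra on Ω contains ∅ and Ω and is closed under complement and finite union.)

|σ(𝒢)| = 32.  σ(𝒢) = { ∅, {1}, {2}, {4}, {5}, {1, 2}, {1, 4}, {1, 5}, {2, 4}, {2, 5}, {3, 6}, {4, 5}, {1, 2, 4}, {1, 2, 5}, {1, 3, 6}, {1, 4, 5}, {2, 3, 6}, {2, 4, 5}, {3, 4, 6}, {3, 5, 6}, {1, 2, 3, 6}, {1, 2, 4, 5}, {1, 3, 4, 6}, {1, 3, 5, 6}, {2, 3, 4, 6}, {2, 3, 5, 6}, {3, 4, 5, 6}, {1, 2, 3, 4, 6}, {1, 2, 3, 5, 6}, {1, 3, 4, 5, 6}, {2, 3, 4, 5, 6}, Ω }

Derivation:
Start: 𝒢 ∪ {∅, Ω} = { ∅, {4}, {1, 2}, {1, 5}, {1, 3, 5, 6}, Ω }.
Iteration 1: 8 new —
  {2, 4}  = ᶜ of {1, 3, 5, 6}
  {1, 2, 4}  = {1, 2} ∪ {4}
  {1, 2, 5}  = {1, 2} ∪ {1, 5}
  {1, 4, 5}  = {1, 5} ∪ {4}
  {2, 3, 4, 6}  = ᶜ of {1, 5}
  {3, 4, 5, 6}  = ᶜ of {1, 2}
  {1, 2, 3, 5, 6}  = ᶜ of {4}
  {1, 3, 4, 5, 6}  = {1, 3, 5, 6} ∪ {4}
Iteration 2: 7 new —
  {2}  = ᶜ of {1, 3, 4, 5, 6}
  {2, 3, 6}  = ᶜ of {1, 4, 5}
  {3, 4, 6}  = ᶜ of {1, 2, 5}
  {3, 5, 6}  = ᶜ of {1, 2, 4}
  {1, 2, 4, 5}  = {1, 4, 5} ∪ {1, 2}
  {1, 2, 3, 4, 6}  = {1, 2} ∪ {2, 3, 4, 6}
  {2, 3, 4, 5, 6}  = {3, 4, 5, 6} ∪ {2, 3, 4, 6}
Iteration 3 (5 new):
  {1}  = ᶜ of {2, 3, 4, 5, 6}
  {5}  = ᶜ of {1, 2, 3, 4, 6}
  {3, 6}  = ᶜ of {1, 2, 4, 5}
  {1, 2, 3, 6}  = {1, 2} ∪ {2, 3, 6}
  {2, 3, 5, 6}  = {2} ∪ {3, 5, 6}
Iteration 4: 6 new —
  {1, 4}  = ᶜ of {2, 3, 5, 6}
  {2, 5}  = {2} ∪ {5}
  {4, 5}  = ᶜ of {1, 2, 3, 6}
  {1, 3, 6}  = {1} ∪ {3, 6}
  {2, 4, 5}  = {5} ∪ {2, 4}
  {1, 3, 4, 6}  = {1} ∪ {3, 4, 6}
Iteration 5: already closed under ᶜ and ∪.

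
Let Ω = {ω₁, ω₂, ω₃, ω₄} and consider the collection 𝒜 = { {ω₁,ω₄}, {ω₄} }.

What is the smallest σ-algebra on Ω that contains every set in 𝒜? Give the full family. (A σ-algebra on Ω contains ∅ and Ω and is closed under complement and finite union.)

Begin from { ∅, {ω₄}, {ω₁,ω₄}, Ω } (that is, 𝒜 plus ∅ and Ω).
Pass 1: +2 →
  {ω₂,ω₃}  = ᶜ of {ω₁,ω₄}
  {ω₁,ω₂,ω₃}  = ᶜ of {ω₄}
  — 6 sets.
Pass 2 adds 1:
  {ω₂,ω₃,ω₄}  = {ω₂,ω₃} ∪ {ω₄}
  — 7 sets.
Pass 3. New:
  {ω₁}  = ᶜ of {ω₂,ω₃,ω₄}
  — 8 sets.
Pass 4: stable.

Therefore σ(𝒜) = { ∅, {ω₁}, {ω₄}, {ω₁,ω₄}, {ω₂,ω₃}, {ω₁,ω₂,ω₃}, {ω₂,ω₃,ω₄}, Ω } (|σ(𝒜)| = 8).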